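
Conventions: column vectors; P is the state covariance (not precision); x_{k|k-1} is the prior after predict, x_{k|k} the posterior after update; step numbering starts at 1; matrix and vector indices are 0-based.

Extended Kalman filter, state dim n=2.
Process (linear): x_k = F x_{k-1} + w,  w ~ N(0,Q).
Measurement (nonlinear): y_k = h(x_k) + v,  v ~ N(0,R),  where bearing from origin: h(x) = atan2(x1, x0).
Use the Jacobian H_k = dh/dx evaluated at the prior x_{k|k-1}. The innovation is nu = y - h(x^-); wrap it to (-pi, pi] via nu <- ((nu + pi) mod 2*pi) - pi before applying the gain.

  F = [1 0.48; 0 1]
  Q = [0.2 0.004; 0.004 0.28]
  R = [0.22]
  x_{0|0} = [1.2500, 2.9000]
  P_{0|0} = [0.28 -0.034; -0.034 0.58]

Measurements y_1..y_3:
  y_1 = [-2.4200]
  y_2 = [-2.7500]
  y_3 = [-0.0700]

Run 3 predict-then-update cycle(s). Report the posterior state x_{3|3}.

x_post = [5.4629, 4.5373]

step 1: x^-=[2.6420, 2.9000]  P^-=[0.5810 0.2484; 0.2484 0.8600]  H_jac=[-0.1884 0.1717]  S=[0.2499]  K=[-0.2674; 0.4035]  nu=[3.0313]  x^+=[1.8313, 4.1230]  P^+=[0.5631 0.2754; 0.2754 0.8193]
step 2: x^-=[3.8104, 4.1230]  P^-=[1.2162 0.6726; 0.6726 1.0993]  H_jac=[-0.1308 0.1209]  S=[0.2356]  K=[-0.3301; 0.1906]  nu=[2.7084]  x^+=[2.9162, 4.6393]  P^+=[1.1906 0.6875; 0.6875 1.0908]
step 3: x^-=[5.1431, 4.6393]  P^-=[2.3018 1.2150; 1.2150 1.3708]  H_jac=[-0.0967 0.1072]  S=[0.2321]  K=[-0.3979; 0.1269]  nu=[-0.8039]  x^+=[5.4629, 4.5373]  P^+=[2.2651 1.2267; 1.2267 1.3670]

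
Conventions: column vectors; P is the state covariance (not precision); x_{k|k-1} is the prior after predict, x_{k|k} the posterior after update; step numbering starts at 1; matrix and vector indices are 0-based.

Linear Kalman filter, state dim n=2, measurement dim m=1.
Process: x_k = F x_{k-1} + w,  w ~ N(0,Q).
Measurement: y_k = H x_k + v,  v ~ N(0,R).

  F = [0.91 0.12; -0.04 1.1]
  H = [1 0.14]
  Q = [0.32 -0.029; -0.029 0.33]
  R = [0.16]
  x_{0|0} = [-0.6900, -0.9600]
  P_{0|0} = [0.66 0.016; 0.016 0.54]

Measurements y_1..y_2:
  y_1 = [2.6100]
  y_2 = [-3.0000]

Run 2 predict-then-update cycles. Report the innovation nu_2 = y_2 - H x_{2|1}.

step 1: x^-=[-0.7431, -1.0284]  P^-=[0.8778 0.0342; 0.0342 0.9830]  S=[1.0667]  K=[0.8274; 0.1611]  nu=[3.4971]  x^+=[2.1505, -0.4651]  P^+=[0.1475 -0.1080; -0.1080 0.9554]
step 2: x^-=[1.9012, -0.5976]  P^-=[0.4323 -0.0158; -0.0158 1.4957]  S=[0.6172]  K=[0.6969; 0.3136]  nu=[-4.8175]  x^+=[-1.4560, -2.1085]  P^+=[0.1326 -0.1507; -0.1507 1.4350]

innov = [-4.8175]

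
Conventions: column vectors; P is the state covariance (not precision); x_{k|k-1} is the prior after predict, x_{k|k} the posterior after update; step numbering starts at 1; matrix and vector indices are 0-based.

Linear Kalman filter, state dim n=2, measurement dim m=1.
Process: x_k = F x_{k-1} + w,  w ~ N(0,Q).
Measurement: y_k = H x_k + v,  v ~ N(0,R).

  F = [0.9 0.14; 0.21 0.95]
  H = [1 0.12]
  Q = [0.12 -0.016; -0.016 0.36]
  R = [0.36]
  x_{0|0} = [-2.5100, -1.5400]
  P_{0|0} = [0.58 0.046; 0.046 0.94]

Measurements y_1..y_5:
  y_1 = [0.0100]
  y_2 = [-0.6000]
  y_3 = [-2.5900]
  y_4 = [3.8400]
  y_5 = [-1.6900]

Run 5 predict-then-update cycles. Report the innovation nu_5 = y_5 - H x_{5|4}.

step 1: x^-=[-2.4746, -1.9901]  P^-=[0.6198 0.2593; 0.2593 1.2523]  S=[1.0601]  K=[0.6140; 0.3864]  nu=[2.7234]  x^+=[-0.8023, -0.9378]  P^+=[0.2201 0.0078; 0.0078 1.0940]
step 2: x^-=[-0.8534, -1.0594]  P^-=[0.3217 0.1780; 0.1780 1.3602]  S=[0.7440]  K=[0.4611; 0.4586]  nu=[0.3805]  x^+=[-0.6779, -0.8849]  P^+=[0.1635 0.0207; 0.0207 1.2037]
step 3: x^-=[-0.7340, -0.9830]  P^-=[0.2812 0.1933; 0.1933 1.4618]  S=[0.7087]  K=[0.4296; 0.5202]  nu=[-1.7380]  x^+=[-1.4807, -1.8872]  P^+=[0.1505 0.0349; 0.0349 1.2700]
step 4: x^-=[-1.5968, -2.1038]  P^-=[0.2756 0.2122; 0.2122 1.5267]  S=[0.7085]  K=[0.4249; 0.5581]  nu=[5.6893]  x^+=[0.8205, 1.0714]  P^+=[0.1477 0.0442; 0.0442 1.3060]
step 5: x^-=[0.8885, 1.1902]  P^-=[0.2763 0.2247; 0.2247 1.5628]  S=[0.7128]  K=[0.4255; 0.5784]  nu=[-2.7213]  x^+=[-0.2695, -0.3837]  P^+=[0.1473 0.0493; 0.0493 1.3244]

innov = [-2.7213]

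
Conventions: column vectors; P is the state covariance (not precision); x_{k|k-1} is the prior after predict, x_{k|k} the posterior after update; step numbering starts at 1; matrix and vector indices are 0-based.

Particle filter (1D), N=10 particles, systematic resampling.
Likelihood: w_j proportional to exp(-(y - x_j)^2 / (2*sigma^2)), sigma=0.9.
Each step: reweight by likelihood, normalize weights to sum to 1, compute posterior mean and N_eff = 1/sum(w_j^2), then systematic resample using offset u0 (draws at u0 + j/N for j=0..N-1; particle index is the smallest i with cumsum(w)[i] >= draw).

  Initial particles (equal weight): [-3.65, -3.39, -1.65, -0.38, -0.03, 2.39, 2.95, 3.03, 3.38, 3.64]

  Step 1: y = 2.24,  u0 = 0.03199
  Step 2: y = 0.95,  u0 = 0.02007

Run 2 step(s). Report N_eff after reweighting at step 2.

step 1: w=[0.0000, 0.0000, 0.0000, 0.0045, 0.0130, 0.3080, 0.2288, 0.2125, 0.1400, 0.0931]  mean=2.8652  Neff=4.5280  idx=[5, 5, 5, 6, 6, 6, 7, 7, 8, 9]
step 2: w=[0.2199, 0.2199, 0.2199, 0.0670, 0.0670, 0.0670, 0.0547, 0.0547, 0.0207, 0.0091]  mean=2.6044  Neff=6.0573  idx=[0, 0, 1, 1, 1, 2, 2, 3, 5, 7]

N_eff = 6.0573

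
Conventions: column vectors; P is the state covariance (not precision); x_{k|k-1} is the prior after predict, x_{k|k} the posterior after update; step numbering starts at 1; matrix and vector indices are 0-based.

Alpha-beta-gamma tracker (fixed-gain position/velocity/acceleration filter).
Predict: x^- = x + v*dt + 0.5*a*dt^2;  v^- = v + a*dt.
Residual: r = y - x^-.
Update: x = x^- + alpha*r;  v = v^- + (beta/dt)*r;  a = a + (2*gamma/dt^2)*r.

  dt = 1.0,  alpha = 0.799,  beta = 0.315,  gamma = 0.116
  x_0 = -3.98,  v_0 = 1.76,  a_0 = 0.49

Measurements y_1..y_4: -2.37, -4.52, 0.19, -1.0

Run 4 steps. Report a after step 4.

a_post = -0.4159

step 1: x_pred=-1.9750  r=-0.3950  x^+=-2.2906  v^+=2.1256  a^+=0.3984
step 2: x_pred=0.0341  r=-4.5541  x^+=-3.6046  v^+=1.0894  a^+=-0.6582
step 3: x_pred=-2.8443  r=3.0343  x^+=-0.4199  v^+=1.3870  a^+=0.0458
step 4: x_pred=0.9900  r=-1.9900  x^+=-0.6000  v^+=0.8059  a^+=-0.4159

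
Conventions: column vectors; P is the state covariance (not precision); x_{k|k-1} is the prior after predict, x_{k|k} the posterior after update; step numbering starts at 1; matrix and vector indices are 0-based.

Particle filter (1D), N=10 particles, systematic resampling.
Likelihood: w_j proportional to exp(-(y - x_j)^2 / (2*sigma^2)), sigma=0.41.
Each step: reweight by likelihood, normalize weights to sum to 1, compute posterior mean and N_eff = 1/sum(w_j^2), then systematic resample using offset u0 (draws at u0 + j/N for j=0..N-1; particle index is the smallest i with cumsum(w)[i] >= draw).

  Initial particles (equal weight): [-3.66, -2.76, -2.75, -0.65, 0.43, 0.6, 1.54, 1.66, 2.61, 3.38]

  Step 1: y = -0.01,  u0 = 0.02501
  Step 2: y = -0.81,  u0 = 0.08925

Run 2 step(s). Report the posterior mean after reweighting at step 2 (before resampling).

post_mean = -0.6307

step 1: w=[0.0000, 0.0000, 0.0000, 0.2486, 0.4726, 0.2779, 0.0007, 0.0002, 0.0000, 0.0000]  mean=0.2098  Neff=2.7594  idx=[3, 3, 3, 4, 4, 4, 4, 5, 5, 5]
step 2: w=[0.3275, 0.3275, 0.3275, 0.0036, 0.0036, 0.0036, 0.0036, 0.0010, 0.0010, 0.0010]  mean=-0.6307  Neff=3.1070  idx=[0, 0, 0, 1, 1, 1, 2, 2, 2, 4]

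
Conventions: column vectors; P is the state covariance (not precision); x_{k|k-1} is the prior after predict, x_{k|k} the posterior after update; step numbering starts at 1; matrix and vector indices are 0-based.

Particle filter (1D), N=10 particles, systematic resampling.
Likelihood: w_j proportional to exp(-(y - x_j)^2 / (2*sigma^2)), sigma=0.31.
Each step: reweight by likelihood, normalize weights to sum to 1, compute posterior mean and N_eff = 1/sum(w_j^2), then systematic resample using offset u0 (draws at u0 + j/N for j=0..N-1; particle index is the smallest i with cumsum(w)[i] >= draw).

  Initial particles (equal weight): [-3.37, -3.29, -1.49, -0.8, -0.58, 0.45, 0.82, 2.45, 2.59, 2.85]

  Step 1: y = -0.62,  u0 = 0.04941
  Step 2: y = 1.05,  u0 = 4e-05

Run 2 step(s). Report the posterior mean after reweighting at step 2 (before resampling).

post_mean = -0.5840

step 1: w=[0.0000, 0.0000, 0.0105, 0.4546, 0.5336, 0.0014, 0.0000, 0.0000, 0.0000, 0.0000]  mean=-0.6881  Neff=2.0349  idx=[3, 3, 3, 3, 3, 4, 4, 4, 4, 4]
step 2: w=[0.0037, 0.0037, 0.0037, 0.0037, 0.0037, 0.1963, 0.1963, 0.1963, 0.1963, 0.1963]  mean=-0.5840  Neff=5.1862  idx=[0, 5, 5, 6, 6, 7, 7, 8, 8, 9]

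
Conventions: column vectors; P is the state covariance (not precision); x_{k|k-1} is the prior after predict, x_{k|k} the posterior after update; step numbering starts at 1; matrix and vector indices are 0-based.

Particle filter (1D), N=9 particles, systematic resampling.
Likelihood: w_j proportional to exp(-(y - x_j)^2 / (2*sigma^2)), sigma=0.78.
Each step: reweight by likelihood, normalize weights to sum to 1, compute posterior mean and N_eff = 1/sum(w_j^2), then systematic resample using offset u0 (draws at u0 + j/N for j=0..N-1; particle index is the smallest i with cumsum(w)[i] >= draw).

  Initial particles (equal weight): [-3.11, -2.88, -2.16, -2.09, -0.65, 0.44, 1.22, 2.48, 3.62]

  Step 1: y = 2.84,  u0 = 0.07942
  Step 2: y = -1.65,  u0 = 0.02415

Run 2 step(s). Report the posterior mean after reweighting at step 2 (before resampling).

post_mean = 2.4801

step 1: w=[0.0000, 0.0000, 0.0000, 0.0000, 0.0000, 0.0054, 0.0710, 0.5515, 0.3721]  mean=2.8037  Neff=2.2337  idx=[7, 7, 7, 7, 7, 8, 8, 8, 8]
step 2: w=[0.2000, 0.2000, 0.2000, 0.2000, 0.2000, 0.0000, 0.0000, 0.0000, 0.0000]  mean=2.4801  Neff=5.0012  idx=[0, 0, 1, 1, 2, 2, 3, 4, 4]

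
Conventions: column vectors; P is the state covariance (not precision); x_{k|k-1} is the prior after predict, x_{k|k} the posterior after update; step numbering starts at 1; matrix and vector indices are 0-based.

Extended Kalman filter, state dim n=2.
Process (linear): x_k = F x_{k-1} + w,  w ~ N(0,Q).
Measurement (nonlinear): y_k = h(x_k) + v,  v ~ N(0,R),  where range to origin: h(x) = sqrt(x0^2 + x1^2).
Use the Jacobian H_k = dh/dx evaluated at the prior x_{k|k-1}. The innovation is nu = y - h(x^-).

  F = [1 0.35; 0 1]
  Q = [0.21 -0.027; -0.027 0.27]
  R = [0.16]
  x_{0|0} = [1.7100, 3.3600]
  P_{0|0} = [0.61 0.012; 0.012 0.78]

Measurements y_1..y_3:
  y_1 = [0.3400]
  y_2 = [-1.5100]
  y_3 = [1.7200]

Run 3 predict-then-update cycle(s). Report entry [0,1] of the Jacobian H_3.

step 1: x^-=[2.8860, 3.3600]  P^-=[0.9239 0.2580; 0.2580 1.0500]  H_jac=[0.6516 0.7586]  S=[1.4115]  K=[0.5652; 0.6834]  nu=[-4.0893]  x^+=[0.5749, 0.5654]  P^+=[0.4731 -0.2872; -0.2872 0.3908]
step 2: x^-=[0.7728, 0.5654]  P^-=[0.5300 -0.1774; -0.1774 0.6608]  H_jac=[0.8071 0.5905]  S=[0.5665]  K=[0.5701; 0.4360]  nu=[-2.4676]  x^+=[-0.6339, -0.5105]  P^+=[0.3458 -0.3182; -0.3182 0.5531]
step 3: x^-=[-0.8126, -0.5105]  P^-=[0.4008 -0.1516; -0.1516 0.8231]  H_jac=[-0.8468 -0.5320]  S=[0.5437]  K=[-0.4759; -0.5692]  nu=[0.7603]  x^+=[-1.1744, -0.9433]  P^+=[0.2777 -0.2989; -0.2989 0.6469]

H_jac[0,1] = -0.5320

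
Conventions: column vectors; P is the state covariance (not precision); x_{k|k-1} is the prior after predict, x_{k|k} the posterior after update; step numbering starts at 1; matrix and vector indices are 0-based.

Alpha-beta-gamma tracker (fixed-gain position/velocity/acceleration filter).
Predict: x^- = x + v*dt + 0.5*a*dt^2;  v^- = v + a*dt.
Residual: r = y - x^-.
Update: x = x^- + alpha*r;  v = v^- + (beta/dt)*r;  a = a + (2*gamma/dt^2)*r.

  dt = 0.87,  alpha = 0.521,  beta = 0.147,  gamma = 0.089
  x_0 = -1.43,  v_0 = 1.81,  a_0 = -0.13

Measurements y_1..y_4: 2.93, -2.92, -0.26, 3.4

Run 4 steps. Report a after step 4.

a_post = -0.6164

step 1: x_pred=0.0955  r=2.8345  x^+=1.5723  v^+=2.1758  a^+=0.5366
step 2: x_pred=3.6683  r=-6.5883  x^+=0.2358  v^+=1.5295  a^+=-1.0128
step 3: x_pred=1.1832  r=-1.4432  x^+=0.4313  v^+=0.4045  a^+=-1.3522
step 4: x_pred=0.2715  r=3.1285  x^+=1.9014  v^+=-0.2433  a^+=-0.6164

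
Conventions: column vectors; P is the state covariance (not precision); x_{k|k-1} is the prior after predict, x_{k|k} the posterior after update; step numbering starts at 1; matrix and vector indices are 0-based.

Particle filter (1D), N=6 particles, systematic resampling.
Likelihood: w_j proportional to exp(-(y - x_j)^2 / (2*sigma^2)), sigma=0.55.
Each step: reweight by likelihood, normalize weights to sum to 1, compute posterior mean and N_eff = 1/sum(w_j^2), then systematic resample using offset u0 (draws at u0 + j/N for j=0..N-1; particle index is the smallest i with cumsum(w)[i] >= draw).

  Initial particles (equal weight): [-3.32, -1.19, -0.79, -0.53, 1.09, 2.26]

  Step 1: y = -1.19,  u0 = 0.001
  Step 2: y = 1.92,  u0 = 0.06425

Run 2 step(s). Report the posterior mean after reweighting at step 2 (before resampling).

post_mean = -0.5800

step 1: w=[0.0002, 0.4434, 0.3404, 0.2158, 0.0001, 0.0000]  mean=-0.9117  Neff=2.7848  idx=[1, 1, 1, 2, 2, 3]
step 2: w=[0.0019, 0.0019, 0.0019, 0.0889, 0.0889, 0.8165]  mean=-0.5800  Neff=1.4652  idx=[3, 5, 5, 5, 5, 5]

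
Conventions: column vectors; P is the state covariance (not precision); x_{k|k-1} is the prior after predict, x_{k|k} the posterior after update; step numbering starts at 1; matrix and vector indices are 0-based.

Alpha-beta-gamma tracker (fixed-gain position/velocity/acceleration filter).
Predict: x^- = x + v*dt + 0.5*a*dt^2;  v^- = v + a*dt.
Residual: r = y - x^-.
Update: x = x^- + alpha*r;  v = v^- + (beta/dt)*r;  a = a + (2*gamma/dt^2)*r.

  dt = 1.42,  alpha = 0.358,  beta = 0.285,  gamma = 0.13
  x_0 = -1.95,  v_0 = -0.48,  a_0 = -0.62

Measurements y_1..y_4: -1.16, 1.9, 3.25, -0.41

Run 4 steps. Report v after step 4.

step 1: x_pred=-3.2567  r=2.0967  x^+=-2.5061  v^+=-0.9396  a^+=-0.3496
step 2: x_pred=-4.1928  r=6.0928  x^+=-2.0116  v^+=-0.2132  a^+=0.4360
step 3: x_pred=-1.8748  r=5.1248  x^+=-0.0401  v^+=1.4344  a^+=1.0968
step 4: x_pred=3.1025  r=-3.5125  x^+=1.8450  v^+=2.2869  a^+=0.6439

v_post = 2.2869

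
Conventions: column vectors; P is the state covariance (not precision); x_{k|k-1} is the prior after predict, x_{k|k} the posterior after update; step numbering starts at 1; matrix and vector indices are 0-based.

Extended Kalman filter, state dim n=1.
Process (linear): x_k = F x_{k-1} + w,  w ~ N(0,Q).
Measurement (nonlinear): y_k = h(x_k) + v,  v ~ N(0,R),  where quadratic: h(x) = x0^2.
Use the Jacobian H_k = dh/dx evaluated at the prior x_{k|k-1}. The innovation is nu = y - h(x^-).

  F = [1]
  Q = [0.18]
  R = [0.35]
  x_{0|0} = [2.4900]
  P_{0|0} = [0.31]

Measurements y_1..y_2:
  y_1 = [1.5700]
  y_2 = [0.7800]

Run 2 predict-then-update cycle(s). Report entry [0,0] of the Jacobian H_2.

step 1: x^-=[2.4900]  P^-=[0.4900]  H_jac=[4.9800]  S=[12.5022]  K=[0.1952]  nu=[-4.6301]  x^+=[1.5863]  P^+=[0.0137]
step 2: x^-=[1.5863]  P^-=[0.1937]  H_jac=[3.1726]  S=[2.2998]  K=[0.2672]  nu=[-1.7363]  x^+=[1.1223]  P^+=[0.0295]

H_jac[0,0] = 3.1726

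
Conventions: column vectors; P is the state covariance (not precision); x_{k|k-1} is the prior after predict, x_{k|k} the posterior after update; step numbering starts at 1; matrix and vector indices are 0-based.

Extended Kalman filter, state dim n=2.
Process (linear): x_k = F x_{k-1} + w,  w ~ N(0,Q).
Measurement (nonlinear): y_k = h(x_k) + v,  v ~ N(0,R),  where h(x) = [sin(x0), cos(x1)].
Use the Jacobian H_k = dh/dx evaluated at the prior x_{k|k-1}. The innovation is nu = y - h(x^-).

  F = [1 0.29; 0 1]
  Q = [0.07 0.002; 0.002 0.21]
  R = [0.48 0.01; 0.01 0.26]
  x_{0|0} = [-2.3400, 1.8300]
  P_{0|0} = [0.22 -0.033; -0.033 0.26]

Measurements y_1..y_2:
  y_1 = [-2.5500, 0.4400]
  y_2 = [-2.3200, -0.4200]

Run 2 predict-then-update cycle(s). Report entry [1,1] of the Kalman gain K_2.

step 1: x^-=[-1.8093, 1.8300]  P^-=[0.2927 0.0444; 0.0444 0.4700]  H_jac=[-0.2362 0.0000; 0.0000 -0.9666]  S=[0.4963 0.0201; 0.0201 0.6991]  K=[-0.1370 -0.0574; 0.0052 -0.6500]  nu=[-1.5783, 0.6963]  x^+=[-1.6331, 1.3692]  P^+=[0.2808 0.0169; 0.0169 0.1748]
step 2: x^-=[-1.2360, 1.3692]  P^-=[0.3753 0.0696; 0.0696 0.3848]  H_jac=[0.3286 0.0000; 0.0000 -0.9797]  S=[0.5205 -0.0124; -0.0124 0.6293]  K=[0.2344 -0.1037; 0.0297 -0.5984]  nu=[-1.3755, -0.6203]  x^+=[-1.4942, 1.6995]  P^+=[0.3393 0.0251; 0.0251 0.1585]

K[1,1] = -0.5984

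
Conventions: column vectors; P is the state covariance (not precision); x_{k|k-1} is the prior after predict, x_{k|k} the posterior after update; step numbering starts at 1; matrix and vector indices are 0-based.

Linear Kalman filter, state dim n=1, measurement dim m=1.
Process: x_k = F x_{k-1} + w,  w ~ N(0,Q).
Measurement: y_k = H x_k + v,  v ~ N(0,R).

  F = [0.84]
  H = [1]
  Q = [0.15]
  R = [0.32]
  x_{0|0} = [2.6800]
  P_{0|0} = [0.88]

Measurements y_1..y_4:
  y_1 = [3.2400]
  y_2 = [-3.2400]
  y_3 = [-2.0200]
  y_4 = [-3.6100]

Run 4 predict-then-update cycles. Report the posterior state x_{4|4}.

x_post = [-2.0879]

step 1: x^-=[2.2512]  P^-=[0.7709]  S=[1.0909]  K=[0.7067]  nu=[0.9888]  x^+=[2.9500]  P^+=[0.2261]
step 2: x^-=[2.4780]  P^-=[0.3096]  S=[0.6296]  K=[0.4917]  nu=[-5.7180]  x^+=[-0.3336]  P^+=[0.1573]
step 3: x^-=[-0.2802]  P^-=[0.2610]  S=[0.5810]  K=[0.4492]  nu=[-1.7398]  x^+=[-1.0618]  P^+=[0.1438]
step 4: x^-=[-0.8919]  P^-=[0.2514]  S=[0.5714]  K=[0.4400]  nu=[-2.7181]  x^+=[-2.0879]  P^+=[0.1408]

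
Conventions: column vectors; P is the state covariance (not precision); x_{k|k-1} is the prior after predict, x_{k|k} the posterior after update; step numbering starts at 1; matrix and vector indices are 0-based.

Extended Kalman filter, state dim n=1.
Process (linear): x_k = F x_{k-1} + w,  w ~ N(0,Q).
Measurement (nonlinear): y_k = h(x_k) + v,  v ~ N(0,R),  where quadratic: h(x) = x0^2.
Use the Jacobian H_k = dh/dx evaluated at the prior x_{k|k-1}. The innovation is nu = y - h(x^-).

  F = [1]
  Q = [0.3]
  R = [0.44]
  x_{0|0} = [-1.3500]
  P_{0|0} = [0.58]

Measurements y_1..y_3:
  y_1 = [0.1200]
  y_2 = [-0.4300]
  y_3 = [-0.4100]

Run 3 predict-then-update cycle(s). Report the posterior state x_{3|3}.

step 1: x^-=[-1.3500]  P^-=[0.8800]  H_jac=[-2.7000]  S=[6.8552]  K=[-0.3466]  nu=[-1.7025]  x^+=[-0.7599]  P^+=[0.0565]
step 2: x^-=[-0.7599]  P^-=[0.3565]  H_jac=[-1.5198]  S=[1.2634]  K=[-0.4288]  nu=[-1.0075]  x^+=[-0.3279]  P^+=[0.1241]
step 3: x^-=[-0.3279]  P^-=[0.4241]  H_jac=[-0.6558]  S=[0.6224]  K=[-0.4469]  nu=[-0.5175]  x^+=[-0.0966]  P^+=[0.2998]

x_post = [-0.0966]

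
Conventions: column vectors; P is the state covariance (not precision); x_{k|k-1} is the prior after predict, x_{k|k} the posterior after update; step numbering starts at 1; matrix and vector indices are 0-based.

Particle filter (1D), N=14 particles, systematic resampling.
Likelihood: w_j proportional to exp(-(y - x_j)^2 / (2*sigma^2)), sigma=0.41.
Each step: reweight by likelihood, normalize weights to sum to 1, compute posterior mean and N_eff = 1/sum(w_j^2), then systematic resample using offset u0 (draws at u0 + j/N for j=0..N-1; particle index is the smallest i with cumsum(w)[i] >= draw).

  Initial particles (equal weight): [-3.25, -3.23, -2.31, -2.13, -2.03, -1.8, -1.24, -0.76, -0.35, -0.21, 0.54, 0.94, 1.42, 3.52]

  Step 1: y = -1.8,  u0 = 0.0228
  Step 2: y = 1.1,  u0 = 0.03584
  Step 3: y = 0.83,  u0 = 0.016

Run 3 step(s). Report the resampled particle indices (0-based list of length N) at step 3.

step 1: w=[0.0006, 0.0007, 0.1326, 0.2079, 0.2456, 0.2874, 0.1131, 0.0115, 0.0006, 0.0002, 0.0000, 0.0000, 0.0000, 0.0000]  mean=-1.9181  Neff=4.6160  idx=[2, 2, 3, 3, 3, 4, 4, 4, 5, 5, 5, 5, 6, 6]
step 2: w=[0.0000, 0.0000, 0.0000, 0.0000, 0.0000, 0.0000, 0.0000, 0.0000, 0.0001, 0.0001, 0.0001, 0.0001, 0.4998, 0.4998]  mean=-1.2402  Neff=2.0013  idx=[12, 12, 12, 12, 12, 12, 12, 13, 13, 13, 13, 13, 13, 13]
step 3: w=[0.0714, 0.0714, 0.0714, 0.0714, 0.0714, 0.0714, 0.0714, 0.0714, 0.0714, 0.0714, 0.0714, 0.0714, 0.0714, 0.0714]  mean=-1.2400  Neff=14.0000  idx=[0, 1, 2, 3, 4, 5, 6, 7, 8, 9, 10, 11, 12, 13]

resampled_idx = [0, 1, 2, 3, 4, 5, 6, 7, 8, 9, 10, 11, 12, 13]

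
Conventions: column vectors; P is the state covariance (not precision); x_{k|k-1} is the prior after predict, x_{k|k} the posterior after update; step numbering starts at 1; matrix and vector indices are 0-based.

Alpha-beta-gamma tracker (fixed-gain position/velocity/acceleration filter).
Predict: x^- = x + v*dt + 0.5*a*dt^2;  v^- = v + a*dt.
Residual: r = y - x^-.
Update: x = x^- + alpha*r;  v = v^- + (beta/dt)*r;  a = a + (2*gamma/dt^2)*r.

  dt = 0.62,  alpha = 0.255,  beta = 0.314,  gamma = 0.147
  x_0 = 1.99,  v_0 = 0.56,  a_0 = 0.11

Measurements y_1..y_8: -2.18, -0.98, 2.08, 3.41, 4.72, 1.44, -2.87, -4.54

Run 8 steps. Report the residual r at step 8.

resid = -16.6303

step 1: x_pred=2.3583  r=-4.5383  x^+=1.2011  v^+=-1.6703  a^+=-3.3611
step 2: x_pred=-0.4805  r=-0.4995  x^+=-0.6079  v^+=-4.0071  a^+=-3.7431
step 3: x_pred=-3.8117  r=5.8917  x^+=-2.3093  v^+=-3.3440  a^+=0.7630
step 4: x_pred=-4.2359  r=7.6459  x^+=-2.2862  v^+=1.0014  a^+=6.6108
step 5: x_pred=-0.3947  r=5.1147  x^+=0.9095  v^+=7.6905  a^+=10.5227
step 6: x_pred=7.7001  r=-6.2601  x^+=6.1038  v^+=11.0441  a^+=5.7348
step 7: x_pred=14.0533  r=-16.9233  x^+=9.7379  v^+=6.0289  a^+=-7.2086
step 8: x_pred=12.0903  r=-16.6303  x^+=7.8496  v^+=-6.8629  a^+=-19.9279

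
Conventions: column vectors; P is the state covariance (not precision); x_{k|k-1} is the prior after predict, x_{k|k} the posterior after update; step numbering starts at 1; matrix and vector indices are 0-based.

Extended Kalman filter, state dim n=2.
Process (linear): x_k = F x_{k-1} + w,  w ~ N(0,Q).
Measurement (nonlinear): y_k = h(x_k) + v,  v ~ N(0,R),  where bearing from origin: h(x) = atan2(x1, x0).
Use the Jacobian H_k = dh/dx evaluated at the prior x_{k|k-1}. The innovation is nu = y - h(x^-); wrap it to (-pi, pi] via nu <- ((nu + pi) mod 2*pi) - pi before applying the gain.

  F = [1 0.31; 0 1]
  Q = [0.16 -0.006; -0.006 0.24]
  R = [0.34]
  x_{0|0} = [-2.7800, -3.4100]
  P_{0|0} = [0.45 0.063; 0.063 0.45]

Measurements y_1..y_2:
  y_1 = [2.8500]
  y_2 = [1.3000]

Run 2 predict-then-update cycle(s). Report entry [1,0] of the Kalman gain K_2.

K[1,0] = -0.2592

step 1: x^-=[-3.8371, -3.4100]  P^-=[0.6923 0.1965; 0.1965 0.6900]  H_jac=[0.1294 -0.1456]  S=[0.3588]  K=[0.1699; -0.2091]  nu=[-1.0181]  x^+=[-4.0101, -3.1971]  P^+=[0.6819 0.2093; 0.2093 0.6743]
step 2: x^-=[-5.0012, -3.1971]  P^-=[1.0365 0.4123; 0.4123 0.9143]  H_jac=[0.0907 -0.1419]  S=[0.3563]  K=[0.0997; -0.2592]  nu=[-2.4104]  x^+=[-5.2415, -2.5722]  P^+=[1.0329 0.4215; 0.4215 0.8904]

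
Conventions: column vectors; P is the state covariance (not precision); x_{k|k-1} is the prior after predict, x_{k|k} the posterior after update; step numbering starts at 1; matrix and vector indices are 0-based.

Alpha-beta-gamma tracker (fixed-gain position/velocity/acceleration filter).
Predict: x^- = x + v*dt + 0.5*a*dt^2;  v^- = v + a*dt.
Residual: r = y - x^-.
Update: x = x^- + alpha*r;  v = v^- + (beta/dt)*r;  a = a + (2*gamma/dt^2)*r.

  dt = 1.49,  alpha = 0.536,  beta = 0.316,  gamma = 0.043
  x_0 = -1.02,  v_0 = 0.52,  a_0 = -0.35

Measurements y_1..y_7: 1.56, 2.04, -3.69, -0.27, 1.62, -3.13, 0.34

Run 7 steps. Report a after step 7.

a_post = 0.0128

step 1: x_pred=-0.6337  r=2.1937  x^+=0.5421  v^+=0.4637  a^+=-0.2650
step 2: x_pred=0.9389  r=1.1011  x^+=1.5291  v^+=0.3024  a^+=-0.2224
step 3: x_pred=1.7328  r=-5.4228  x^+=-1.1738  v^+=-1.1790  a^+=-0.4324
step 4: x_pred=-3.4106  r=3.1406  x^+=-1.7272  v^+=-1.1573  a^+=-0.3108
step 5: x_pred=-3.7966  r=5.4166  x^+=-0.8933  v^+=-0.4716  a^+=-0.1010
step 6: x_pred=-1.7080  r=-1.4220  x^+=-2.4702  v^+=-0.9236  a^+=-0.1560
step 7: x_pred=-4.0196  r=4.3596  x^+=-1.6828  v^+=-0.2315  a^+=0.0128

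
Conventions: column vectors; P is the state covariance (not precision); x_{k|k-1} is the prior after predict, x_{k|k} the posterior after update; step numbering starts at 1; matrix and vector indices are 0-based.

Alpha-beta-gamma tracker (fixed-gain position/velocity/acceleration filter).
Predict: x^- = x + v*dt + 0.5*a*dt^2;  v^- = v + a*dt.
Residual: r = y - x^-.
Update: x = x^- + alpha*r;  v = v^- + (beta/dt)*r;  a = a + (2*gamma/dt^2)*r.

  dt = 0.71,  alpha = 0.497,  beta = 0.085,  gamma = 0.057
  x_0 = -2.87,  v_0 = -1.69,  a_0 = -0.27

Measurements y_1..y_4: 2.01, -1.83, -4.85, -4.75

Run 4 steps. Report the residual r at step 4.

step 1: x_pred=-4.1380  r=6.1480  x^+=-1.0824  v^+=-1.1457  a^+=1.1203
step 2: x_pred=-1.6135  r=-0.2165  x^+=-1.7211  v^+=-0.3762  a^+=1.0714
step 3: x_pred=-1.7181  r=-3.1319  x^+=-3.2747  v^+=0.0096  a^+=0.3631
step 4: x_pred=-3.1764  r=-1.5736  x^+=-3.9585  v^+=0.0790  a^+=0.0072

resid = -1.5736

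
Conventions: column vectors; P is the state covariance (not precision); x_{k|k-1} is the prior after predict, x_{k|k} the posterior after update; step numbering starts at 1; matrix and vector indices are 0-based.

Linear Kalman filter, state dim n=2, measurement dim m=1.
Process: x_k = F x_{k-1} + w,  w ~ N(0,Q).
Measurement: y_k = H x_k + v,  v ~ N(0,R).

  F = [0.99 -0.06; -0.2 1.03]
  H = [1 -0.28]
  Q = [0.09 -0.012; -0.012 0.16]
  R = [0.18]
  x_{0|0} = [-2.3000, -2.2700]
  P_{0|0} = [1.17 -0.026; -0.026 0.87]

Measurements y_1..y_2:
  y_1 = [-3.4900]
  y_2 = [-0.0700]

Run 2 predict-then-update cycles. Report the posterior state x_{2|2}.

x_post = [-1.8617, -1.9318]

step 1: x^-=[-2.1408, -1.8781]  P^-=[1.2429 -0.3243; -0.3243 1.1405]  S=[1.6939]  K=[0.7874; -0.3799]  nu=[-1.8751]  x^+=[-3.6171, -1.1657]  P^+=[0.1928 0.1825; 0.1825 0.8960]
step 2: x^-=[-3.5110, -0.4772]  P^-=[0.2605 0.0827; 0.0827 1.0431]  S=[0.4760]  K=[0.4987; -0.4398]  nu=[3.3074]  x^+=[-1.8617, -1.9318]  P^+=[0.1422 0.1871; 0.1871 0.9510]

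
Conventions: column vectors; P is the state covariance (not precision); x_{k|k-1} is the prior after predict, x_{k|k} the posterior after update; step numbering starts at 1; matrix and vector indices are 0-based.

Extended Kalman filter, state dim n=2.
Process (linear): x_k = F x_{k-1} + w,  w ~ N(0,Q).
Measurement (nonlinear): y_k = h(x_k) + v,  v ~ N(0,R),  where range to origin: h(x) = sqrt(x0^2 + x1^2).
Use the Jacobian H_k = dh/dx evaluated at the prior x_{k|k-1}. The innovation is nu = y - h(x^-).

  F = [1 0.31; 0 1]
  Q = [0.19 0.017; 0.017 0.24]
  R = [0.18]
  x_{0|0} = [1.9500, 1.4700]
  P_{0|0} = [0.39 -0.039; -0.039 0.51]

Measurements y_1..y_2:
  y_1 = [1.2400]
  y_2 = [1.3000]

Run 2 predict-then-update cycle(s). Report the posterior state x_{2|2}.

step 1: x^-=[2.4057, 1.4700]  P^-=[0.6048 0.1361; 0.1361 0.7500]  H_jac=[0.8533 0.5214]  S=[0.9454]  K=[0.6210; 0.5365]  nu=[-1.5793]  x^+=[1.4250, 0.6227]  P^+=[0.2403 -0.1789; -0.1789 0.4779]
step 2: x^-=[1.6181, 0.6227]  P^-=[0.3653 -0.0137; -0.0137 0.7179]  H_jac=[0.9333 0.3592]  S=[0.5816]  K=[0.5777; 0.4214]  nu=[-0.4338]  x^+=[1.3675, 0.4400]  P^+=[0.1712 -0.1553; -0.1553 0.6146]

x_post = [1.3675, 0.4400]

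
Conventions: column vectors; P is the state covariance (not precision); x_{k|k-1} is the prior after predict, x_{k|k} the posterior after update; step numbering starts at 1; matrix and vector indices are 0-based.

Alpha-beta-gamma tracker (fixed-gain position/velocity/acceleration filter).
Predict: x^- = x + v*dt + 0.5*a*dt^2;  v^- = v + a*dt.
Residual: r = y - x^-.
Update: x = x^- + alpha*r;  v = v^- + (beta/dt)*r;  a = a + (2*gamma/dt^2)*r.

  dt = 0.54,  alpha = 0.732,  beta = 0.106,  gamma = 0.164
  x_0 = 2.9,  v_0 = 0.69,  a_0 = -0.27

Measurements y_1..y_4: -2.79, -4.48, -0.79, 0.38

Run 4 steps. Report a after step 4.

a_post = 7.5545

step 1: x_pred=3.2332  r=-6.0232  x^+=-1.1758  v^+=-0.6381  a^+=-7.0451
step 2: x_pred=-2.5475  r=-1.9325  x^+=-3.9621  v^+=-4.8218  a^+=-9.2188
step 3: x_pred=-7.9100  r=7.1200  x^+=-2.6982  v^+=-8.4023  a^+=-1.2100
step 4: x_pred=-7.4118  r=7.7918  x^+=-1.7082  v^+=-7.5262  a^+=7.5545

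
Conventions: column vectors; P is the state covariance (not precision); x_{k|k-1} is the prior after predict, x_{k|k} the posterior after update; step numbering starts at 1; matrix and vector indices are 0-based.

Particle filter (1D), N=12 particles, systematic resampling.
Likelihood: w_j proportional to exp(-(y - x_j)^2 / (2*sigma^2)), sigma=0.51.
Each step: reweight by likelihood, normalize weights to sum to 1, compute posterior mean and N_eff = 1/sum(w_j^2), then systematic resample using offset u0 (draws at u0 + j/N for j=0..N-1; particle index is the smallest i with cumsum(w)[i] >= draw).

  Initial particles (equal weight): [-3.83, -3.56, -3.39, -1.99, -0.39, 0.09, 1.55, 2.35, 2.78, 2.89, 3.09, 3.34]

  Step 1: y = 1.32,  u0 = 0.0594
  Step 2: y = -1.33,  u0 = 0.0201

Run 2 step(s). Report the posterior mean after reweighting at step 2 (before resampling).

step 1: w=[0.0000, 0.0000, 0.0000, 0.0000, 0.0032, 0.0487, 0.8067, 0.1162, 0.0148, 0.0078, 0.0022, 0.0004]  mean=1.5982  Neff=1.4995  idx=[6, 6, 6, 6, 6, 6, 6, 6, 6, 6, 7, 8]
step 2: w=[0.1000, 0.1000, 0.1000, 0.1000, 0.1000, 0.1000, 0.1000, 0.1000, 0.1000, 0.1000, 0.0000, 0.0000]  mean=1.5500  Neff=10.0001  idx=[0, 1, 1, 2, 3, 4, 5, 6, 6, 7, 8, 9]

post_mean = 1.5500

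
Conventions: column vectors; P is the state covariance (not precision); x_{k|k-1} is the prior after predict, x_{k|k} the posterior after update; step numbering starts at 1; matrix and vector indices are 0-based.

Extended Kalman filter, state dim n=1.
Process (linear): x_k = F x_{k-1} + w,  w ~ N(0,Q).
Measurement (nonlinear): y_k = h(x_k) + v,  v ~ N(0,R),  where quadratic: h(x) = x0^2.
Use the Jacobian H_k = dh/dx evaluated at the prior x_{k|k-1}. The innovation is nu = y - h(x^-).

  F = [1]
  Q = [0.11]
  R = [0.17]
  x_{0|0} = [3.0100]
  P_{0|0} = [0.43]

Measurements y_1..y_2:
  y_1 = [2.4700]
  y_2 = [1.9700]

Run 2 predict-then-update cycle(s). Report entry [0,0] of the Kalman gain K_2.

step 1: x^-=[3.0100]  P^-=[0.5400]  H_jac=[6.0200]  S=[19.7398]  K=[0.1647]  nu=[-6.5901]  x^+=[1.9247]  P^+=[0.0047]
step 2: x^-=[1.9247]  P^-=[0.1147]  H_jac=[3.8495]  S=[1.8689]  K=[0.2361]  nu=[-1.7346]  x^+=[1.5151]  P^+=[0.0104]

K[0,0] = 0.2361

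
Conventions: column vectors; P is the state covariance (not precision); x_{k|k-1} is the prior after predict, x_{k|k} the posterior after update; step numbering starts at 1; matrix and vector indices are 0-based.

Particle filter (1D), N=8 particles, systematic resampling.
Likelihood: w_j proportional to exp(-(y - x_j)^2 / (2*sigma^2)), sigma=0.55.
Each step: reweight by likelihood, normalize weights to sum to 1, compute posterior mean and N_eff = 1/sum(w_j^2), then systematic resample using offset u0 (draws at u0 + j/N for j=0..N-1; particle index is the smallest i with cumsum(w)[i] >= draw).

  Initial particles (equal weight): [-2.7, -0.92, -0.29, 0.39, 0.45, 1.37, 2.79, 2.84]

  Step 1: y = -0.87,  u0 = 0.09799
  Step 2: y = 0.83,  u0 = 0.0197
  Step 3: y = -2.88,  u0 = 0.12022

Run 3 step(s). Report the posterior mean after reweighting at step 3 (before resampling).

post_mean = -0.9091

step 1: w=[0.0023, 0.5851, 0.3369, 0.0426, 0.0330, 0.0001, 0.0000, 0.0000]  mean=-0.6106  Neff=2.1801  idx=[1, 1, 1, 1, 2, 2, 2, 4]
step 2: w=[0.0053, 0.0053, 0.0053, 0.0053, 0.1057, 0.1057, 0.1057, 0.6618]  mean=0.1863  Neff=2.1208  idx=[3, 5, 6, 7, 7, 7, 7, 7]
step 3: w=[0.9828, 0.0086, 0.0086, 0.0000, 0.0000, 0.0000, 0.0000, 0.0000]  mean=-0.9091  Neff=1.0352  idx=[0, 0, 0, 0, 0, 0, 0, 2]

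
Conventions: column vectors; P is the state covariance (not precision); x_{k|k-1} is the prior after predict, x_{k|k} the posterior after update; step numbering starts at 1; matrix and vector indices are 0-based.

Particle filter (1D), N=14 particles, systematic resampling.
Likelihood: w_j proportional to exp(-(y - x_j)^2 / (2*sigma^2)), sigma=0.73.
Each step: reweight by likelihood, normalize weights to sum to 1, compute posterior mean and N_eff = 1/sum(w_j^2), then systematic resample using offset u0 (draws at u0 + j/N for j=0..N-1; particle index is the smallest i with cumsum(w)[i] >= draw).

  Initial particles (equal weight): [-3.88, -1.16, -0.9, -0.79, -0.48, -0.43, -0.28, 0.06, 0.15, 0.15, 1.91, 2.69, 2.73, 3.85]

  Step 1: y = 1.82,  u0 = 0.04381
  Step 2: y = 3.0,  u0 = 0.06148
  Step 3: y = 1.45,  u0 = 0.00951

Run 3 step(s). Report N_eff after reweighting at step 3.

step 1: w=[0.0000, 0.0001, 0.0004, 0.0008, 0.0032, 0.0039, 0.0073, 0.0249, 0.0332, 0.0332, 0.4511, 0.2234, 0.2090, 0.0095]  mean=2.0750  Neff=3.3322  idx=[8, 10, 10, 10, 10, 10, 10, 10, 11, 11, 11, 12, 12, 12]
step 2: w=[0.0001, 0.0418, 0.0418, 0.0418, 0.0418, 0.0418, 0.0418, 0.0418, 0.1166, 0.1166, 0.1166, 0.1191, 0.1191, 0.1191]  mean=2.4757  Neff=10.4617  idx=[2, 4, 5, 7, 8, 9, 9, 10, 10, 11, 12, 12, 13, 13]
step 3: w=[0.1481, 0.1481, 0.1481, 0.1481, 0.0427, 0.0427, 0.0427, 0.0427, 0.0427, 0.0388, 0.0388, 0.0388, 0.0388, 0.0388]  mean=2.2357  Neff=9.5793  idx=[0, 0, 1, 1, 1, 2, 2, 3, 3, 5, 7, 8, 10, 12]

N_eff = 9.5793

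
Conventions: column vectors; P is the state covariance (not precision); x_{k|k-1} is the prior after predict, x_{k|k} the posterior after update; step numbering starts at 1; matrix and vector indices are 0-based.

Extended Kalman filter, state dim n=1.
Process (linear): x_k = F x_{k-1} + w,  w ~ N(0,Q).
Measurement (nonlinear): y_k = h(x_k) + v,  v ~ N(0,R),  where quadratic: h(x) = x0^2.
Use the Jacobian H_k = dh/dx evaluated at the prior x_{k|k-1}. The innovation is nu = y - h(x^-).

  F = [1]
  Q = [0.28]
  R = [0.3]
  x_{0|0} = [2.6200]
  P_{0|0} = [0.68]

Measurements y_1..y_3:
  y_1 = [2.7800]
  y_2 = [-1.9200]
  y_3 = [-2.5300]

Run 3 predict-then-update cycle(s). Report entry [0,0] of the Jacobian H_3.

step 1: x^-=[2.6200]  P^-=[0.9600]  H_jac=[5.2400]  S=[26.6593]  K=[0.1887]  nu=[-4.0844]  x^+=[1.8493]  P^+=[0.0108]
step 2: x^-=[1.8493]  P^-=[0.2908]  H_jac=[3.6986]  S=[4.2781]  K=[0.2514]  nu=[-5.3399]  x^+=[0.5068]  P^+=[0.0204]
step 3: x^-=[0.5068]  P^-=[0.3004]  H_jac=[1.0136]  S=[0.6086]  K=[0.5003]  nu=[-2.7868]  x^+=[-0.8874]  P^+=[0.1481]

H_jac[0,0] = 1.0136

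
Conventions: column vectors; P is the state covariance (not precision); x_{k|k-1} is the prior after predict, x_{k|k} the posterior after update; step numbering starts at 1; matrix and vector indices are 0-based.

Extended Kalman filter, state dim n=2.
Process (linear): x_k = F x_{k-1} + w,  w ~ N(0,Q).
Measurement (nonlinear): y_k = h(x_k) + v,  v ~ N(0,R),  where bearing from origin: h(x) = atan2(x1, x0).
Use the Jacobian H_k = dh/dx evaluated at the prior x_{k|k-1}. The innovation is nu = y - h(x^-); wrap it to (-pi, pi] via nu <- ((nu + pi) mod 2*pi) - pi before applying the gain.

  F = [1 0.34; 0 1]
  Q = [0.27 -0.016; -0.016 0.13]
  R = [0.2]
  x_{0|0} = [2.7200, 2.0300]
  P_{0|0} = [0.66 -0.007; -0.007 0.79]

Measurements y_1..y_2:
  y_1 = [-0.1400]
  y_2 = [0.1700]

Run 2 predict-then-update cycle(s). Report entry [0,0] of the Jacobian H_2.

H_jac[0,0] = -0.0795

step 1: x^-=[3.4102, 2.0300]  P^-=[1.0166 0.2456; 0.2456 0.9200]  H_jac=[-0.1289 0.2165]  S=[0.2463]  K=[-0.3160; 0.6802]  nu=[-0.6769]  x^+=[3.6241, 1.5695]  P^+=[0.9920 0.2986; 0.2986 0.8060]
step 2: x^-=[4.1578, 1.5695]  P^-=[1.5582 0.5566; 0.5566 0.9360]  H_jac=[-0.0795 0.2105]  S=[0.2327]  K=[-0.0286; 0.6567]  nu=[-0.1910]  x^+=[4.1632, 1.4441]  P^+=[1.5580 0.5610; 0.5610 0.8357]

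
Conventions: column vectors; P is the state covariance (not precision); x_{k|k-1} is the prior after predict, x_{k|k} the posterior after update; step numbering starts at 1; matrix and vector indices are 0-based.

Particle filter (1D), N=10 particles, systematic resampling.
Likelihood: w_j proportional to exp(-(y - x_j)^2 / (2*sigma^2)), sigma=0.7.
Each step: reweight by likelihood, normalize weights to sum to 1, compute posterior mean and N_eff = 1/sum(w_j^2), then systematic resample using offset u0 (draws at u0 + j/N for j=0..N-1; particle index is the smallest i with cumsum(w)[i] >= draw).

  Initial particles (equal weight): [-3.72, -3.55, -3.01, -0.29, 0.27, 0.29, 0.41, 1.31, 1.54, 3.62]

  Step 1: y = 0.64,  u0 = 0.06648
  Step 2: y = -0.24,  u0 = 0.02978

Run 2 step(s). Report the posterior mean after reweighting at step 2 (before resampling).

post_mean = 0.2488

step 1: w=[0.0000, 0.0000, 0.0000, 0.0989, 0.2079, 0.2109, 0.2265, 0.1512, 0.1046, 0.0000]  mean=0.5407  Neff=5.4771  idx=[3, 4, 4, 5, 5, 6, 6, 7, 7, 8]
step 2: w=[0.1799, 0.1383, 0.1383, 0.1354, 0.1354, 0.1172, 0.1172, 0.0155, 0.0155, 0.0071]  mean=0.2488  Neff=7.3899  idx=[0, 0, 1, 2, 2, 3, 4, 5, 5, 6]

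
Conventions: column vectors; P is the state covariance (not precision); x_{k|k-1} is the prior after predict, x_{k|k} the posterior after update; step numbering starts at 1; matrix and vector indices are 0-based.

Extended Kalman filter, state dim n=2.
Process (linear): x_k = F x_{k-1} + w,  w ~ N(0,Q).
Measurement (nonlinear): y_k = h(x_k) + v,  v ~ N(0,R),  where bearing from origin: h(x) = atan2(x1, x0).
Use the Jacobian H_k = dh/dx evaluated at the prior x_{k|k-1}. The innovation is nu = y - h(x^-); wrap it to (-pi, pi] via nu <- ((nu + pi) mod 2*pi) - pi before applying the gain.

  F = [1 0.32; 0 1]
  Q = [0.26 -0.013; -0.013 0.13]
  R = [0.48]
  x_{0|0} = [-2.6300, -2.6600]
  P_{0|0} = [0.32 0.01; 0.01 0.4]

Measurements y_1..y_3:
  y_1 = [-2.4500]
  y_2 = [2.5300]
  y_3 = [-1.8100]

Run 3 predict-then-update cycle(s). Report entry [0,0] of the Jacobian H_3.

step 1: x^-=[-3.4812, -2.6600]  P^-=[0.6274 0.1250; 0.1250 0.5300]  H_jac=[0.1386 -0.1814]  S=[0.5032]  K=[0.1277; -0.1566]  nu=[0.0391]  x^+=[-3.4762, -2.6661]  P^+=[0.6192 0.1351; 0.1351 0.5177]
step 2: x^-=[-4.3294, -2.6661]  P^-=[1.0186 0.2877; 0.2877 0.6477]  H_jac=[0.1031 -0.1675]  S=[0.4991]  K=[0.1139; -0.1579]  nu=[-1.1636]  x^+=[-4.4619, -2.4824]  P^+=[1.0121 0.2967; 0.2967 0.6352]
step 3: x^-=[-5.2563, -2.4824]  P^-=[1.5271 0.4870; 0.4870 0.7652]  H_jac=[0.0735 -0.1556]  S=[0.4956]  K=[0.0735; -0.1680]  nu=[0.8904]  x^+=[-5.1909, -2.6320]  P^+=[1.5244 0.4931; 0.4931 0.7512]

H_jac[0,0] = 0.0735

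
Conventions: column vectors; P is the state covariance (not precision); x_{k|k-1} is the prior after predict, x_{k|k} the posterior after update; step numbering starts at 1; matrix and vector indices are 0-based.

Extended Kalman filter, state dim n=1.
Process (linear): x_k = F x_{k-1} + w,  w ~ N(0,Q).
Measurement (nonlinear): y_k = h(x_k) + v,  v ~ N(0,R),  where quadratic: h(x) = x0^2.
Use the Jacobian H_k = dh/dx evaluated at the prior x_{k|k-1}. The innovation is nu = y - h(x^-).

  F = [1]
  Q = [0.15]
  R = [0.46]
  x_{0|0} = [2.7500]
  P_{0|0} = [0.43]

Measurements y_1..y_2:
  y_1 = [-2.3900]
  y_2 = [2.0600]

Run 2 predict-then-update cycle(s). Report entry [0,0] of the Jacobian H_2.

H_jac[0,0] = 1.9734

step 1: x^-=[2.7500]  P^-=[0.5800]  H_jac=[5.5000]  S=[18.0050]  K=[0.1772]  nu=[-9.9525]  x^+=[0.9867]  P^+=[0.0148]
step 2: x^-=[0.9867]  P^-=[0.1648]  H_jac=[1.9734]  S=[1.1018]  K=[0.2952]  nu=[1.0865]  x^+=[1.3074]  P^+=[0.0688]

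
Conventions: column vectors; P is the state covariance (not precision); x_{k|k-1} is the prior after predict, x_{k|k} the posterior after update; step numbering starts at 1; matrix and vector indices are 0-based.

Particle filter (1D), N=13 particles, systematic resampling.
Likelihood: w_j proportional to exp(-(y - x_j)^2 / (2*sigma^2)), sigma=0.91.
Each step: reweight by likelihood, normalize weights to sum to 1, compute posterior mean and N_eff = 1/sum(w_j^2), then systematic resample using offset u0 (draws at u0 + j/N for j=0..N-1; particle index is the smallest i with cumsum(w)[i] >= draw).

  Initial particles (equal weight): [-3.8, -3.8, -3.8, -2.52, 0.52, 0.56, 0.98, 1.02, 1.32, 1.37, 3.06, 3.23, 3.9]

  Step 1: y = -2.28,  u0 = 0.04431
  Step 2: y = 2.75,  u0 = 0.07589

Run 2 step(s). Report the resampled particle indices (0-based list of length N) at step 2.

resampled_idx = [6, 7, 7, 8, 8, 9, 9, 10, 10, 11, 11, 12, 12]

step 1: w=[0.1433, 0.1433, 0.1433, 0.5584, 0.0051, 0.0044, 0.0009, 0.0008, 0.0002, 0.0002, 0.0000, 0.0000, 0.0000]  mean=-3.0334  Neff=2.6775  idx=[0, 0, 1, 1, 2, 2, 3, 3, 3, 3, 3, 3, 3]
step 2: w=[0.0000, 0.0000, 0.0000, 0.0000, 0.0000, 0.0000, 0.1428, 0.1428, 0.1428, 0.1428, 0.1428, 0.1428, 0.1428]  mean=-2.5201  Neff=7.0013  idx=[6, 7, 7, 8, 8, 9, 9, 10, 10, 11, 11, 12, 12]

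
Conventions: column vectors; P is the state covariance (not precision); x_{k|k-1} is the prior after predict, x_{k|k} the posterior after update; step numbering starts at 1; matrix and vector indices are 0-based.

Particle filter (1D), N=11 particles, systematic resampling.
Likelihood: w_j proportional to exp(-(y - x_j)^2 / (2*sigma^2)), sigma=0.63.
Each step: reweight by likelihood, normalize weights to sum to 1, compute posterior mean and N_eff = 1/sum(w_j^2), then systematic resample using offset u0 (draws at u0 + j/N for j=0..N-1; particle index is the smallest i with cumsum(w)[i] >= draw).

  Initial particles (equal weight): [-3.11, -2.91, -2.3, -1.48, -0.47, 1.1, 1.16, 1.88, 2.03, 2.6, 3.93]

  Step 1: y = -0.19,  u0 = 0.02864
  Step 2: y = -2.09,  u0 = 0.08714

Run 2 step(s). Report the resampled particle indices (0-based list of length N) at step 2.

resampled_idx = [0, 0, 0, 0, 0, 0, 0, 2, 4, 6, 8]

step 1: w=[0.0000, 0.0001, 0.0029, 0.0973, 0.7174, 0.0973, 0.0797, 0.0036, 0.0016, 0.0000, 0.0000]  mean=-0.2785  Neff=1.8518  idx=[3, 4, 4, 4, 4, 4, 4, 4, 4, 5, 6]
step 2: w=[0.6809, 0.0399, 0.0399, 0.0399, 0.0399, 0.0399, 0.0399, 0.0399, 0.0399, 0.0000, 0.0000]  mean=-1.1577  Neff=2.0993  idx=[0, 0, 0, 0, 0, 0, 0, 2, 4, 6, 8]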